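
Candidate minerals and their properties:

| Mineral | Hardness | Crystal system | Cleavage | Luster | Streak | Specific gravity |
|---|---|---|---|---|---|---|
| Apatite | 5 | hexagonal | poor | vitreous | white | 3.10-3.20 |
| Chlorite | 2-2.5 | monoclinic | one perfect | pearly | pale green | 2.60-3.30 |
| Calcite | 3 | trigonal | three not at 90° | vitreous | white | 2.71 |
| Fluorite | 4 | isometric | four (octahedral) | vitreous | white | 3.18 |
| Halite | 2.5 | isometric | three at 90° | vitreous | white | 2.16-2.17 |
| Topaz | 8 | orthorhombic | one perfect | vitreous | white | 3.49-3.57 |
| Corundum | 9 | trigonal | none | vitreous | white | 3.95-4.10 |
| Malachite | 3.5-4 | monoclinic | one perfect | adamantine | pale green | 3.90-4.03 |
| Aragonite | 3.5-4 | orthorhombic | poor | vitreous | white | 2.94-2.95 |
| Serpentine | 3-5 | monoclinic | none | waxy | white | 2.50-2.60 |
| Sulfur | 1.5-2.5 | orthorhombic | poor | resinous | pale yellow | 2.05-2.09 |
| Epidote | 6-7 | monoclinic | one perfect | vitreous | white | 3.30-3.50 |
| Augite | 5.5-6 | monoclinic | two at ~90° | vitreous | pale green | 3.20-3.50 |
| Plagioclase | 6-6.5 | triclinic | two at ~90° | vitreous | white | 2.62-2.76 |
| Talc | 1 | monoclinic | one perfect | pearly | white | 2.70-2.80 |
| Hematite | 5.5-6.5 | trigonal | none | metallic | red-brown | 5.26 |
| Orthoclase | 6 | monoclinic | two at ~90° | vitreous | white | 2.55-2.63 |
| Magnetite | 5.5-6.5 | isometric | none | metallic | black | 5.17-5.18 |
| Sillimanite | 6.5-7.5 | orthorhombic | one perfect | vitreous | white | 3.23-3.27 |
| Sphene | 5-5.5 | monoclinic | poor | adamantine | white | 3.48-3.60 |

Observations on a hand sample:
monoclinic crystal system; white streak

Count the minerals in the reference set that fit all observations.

5

Monoclinic crystal system: only Chlorite, Malachite, Serpentine, Epidote, Augite, Talc, Orthoclase, Sphene remain.
White streak excludes Chlorite, Malachite, Augite.
Remaining candidates: Epidote, Orthoclase, Serpentine, Sphene, Talc.
That is 5 minerals.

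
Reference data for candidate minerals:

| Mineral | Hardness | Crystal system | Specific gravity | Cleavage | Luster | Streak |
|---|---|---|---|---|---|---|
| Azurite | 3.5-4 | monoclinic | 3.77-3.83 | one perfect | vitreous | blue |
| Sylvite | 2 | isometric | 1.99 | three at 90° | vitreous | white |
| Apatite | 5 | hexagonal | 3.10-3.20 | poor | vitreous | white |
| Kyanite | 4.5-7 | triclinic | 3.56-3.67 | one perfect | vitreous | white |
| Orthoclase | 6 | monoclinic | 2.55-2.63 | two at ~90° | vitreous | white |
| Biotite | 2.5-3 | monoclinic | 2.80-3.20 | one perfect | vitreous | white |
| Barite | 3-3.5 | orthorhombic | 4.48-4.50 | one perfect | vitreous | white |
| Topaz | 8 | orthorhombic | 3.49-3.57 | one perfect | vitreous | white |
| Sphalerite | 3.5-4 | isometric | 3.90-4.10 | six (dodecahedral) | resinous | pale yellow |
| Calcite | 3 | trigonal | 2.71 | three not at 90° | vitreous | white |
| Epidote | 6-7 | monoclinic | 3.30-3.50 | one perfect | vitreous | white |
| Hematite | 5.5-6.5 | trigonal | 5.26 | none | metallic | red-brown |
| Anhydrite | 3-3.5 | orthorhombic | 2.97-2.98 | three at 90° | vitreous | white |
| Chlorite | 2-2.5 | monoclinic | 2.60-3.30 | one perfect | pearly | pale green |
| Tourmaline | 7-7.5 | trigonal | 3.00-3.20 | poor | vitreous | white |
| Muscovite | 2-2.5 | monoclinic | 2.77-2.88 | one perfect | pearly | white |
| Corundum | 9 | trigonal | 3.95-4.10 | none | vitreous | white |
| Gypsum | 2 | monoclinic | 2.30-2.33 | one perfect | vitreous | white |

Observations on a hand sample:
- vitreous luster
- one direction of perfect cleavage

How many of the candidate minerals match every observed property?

Vitreous luster rules out Sphalerite, Hematite, Chlorite, Muscovite.
One direction of perfect cleavage: Azurite, Kyanite, Biotite, Barite, Topaz, Epidote, Gypsum remain.
The minerals that satisfy all observations are Azurite, Barite, Biotite, Epidote, Gypsum, Kyanite, Topaz.
That is 7 minerals.

7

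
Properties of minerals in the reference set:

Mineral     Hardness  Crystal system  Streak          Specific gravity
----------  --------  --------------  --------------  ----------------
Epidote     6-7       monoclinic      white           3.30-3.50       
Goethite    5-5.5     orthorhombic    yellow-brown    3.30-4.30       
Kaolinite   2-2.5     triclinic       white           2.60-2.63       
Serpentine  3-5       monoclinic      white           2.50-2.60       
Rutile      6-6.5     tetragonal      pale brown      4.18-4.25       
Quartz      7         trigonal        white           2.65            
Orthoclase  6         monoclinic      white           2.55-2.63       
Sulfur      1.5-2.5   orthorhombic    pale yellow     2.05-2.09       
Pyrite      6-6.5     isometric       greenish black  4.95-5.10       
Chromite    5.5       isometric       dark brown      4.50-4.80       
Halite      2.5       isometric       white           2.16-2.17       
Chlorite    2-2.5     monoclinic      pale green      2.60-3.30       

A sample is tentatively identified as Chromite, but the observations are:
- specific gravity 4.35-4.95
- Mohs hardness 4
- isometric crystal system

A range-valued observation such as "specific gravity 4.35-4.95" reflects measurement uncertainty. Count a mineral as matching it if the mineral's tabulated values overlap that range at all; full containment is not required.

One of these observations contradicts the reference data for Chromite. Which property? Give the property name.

Specific gravity 4.35-4.95: Chromite has SG 4.50-4.80 — consistent.
Mohs hardness 4: Chromite has hardness 5.5 — outside the reference range.
Isometric crystal system: Chromite has isometric system — consistent.
Only the hardness is inconsistent.

hardness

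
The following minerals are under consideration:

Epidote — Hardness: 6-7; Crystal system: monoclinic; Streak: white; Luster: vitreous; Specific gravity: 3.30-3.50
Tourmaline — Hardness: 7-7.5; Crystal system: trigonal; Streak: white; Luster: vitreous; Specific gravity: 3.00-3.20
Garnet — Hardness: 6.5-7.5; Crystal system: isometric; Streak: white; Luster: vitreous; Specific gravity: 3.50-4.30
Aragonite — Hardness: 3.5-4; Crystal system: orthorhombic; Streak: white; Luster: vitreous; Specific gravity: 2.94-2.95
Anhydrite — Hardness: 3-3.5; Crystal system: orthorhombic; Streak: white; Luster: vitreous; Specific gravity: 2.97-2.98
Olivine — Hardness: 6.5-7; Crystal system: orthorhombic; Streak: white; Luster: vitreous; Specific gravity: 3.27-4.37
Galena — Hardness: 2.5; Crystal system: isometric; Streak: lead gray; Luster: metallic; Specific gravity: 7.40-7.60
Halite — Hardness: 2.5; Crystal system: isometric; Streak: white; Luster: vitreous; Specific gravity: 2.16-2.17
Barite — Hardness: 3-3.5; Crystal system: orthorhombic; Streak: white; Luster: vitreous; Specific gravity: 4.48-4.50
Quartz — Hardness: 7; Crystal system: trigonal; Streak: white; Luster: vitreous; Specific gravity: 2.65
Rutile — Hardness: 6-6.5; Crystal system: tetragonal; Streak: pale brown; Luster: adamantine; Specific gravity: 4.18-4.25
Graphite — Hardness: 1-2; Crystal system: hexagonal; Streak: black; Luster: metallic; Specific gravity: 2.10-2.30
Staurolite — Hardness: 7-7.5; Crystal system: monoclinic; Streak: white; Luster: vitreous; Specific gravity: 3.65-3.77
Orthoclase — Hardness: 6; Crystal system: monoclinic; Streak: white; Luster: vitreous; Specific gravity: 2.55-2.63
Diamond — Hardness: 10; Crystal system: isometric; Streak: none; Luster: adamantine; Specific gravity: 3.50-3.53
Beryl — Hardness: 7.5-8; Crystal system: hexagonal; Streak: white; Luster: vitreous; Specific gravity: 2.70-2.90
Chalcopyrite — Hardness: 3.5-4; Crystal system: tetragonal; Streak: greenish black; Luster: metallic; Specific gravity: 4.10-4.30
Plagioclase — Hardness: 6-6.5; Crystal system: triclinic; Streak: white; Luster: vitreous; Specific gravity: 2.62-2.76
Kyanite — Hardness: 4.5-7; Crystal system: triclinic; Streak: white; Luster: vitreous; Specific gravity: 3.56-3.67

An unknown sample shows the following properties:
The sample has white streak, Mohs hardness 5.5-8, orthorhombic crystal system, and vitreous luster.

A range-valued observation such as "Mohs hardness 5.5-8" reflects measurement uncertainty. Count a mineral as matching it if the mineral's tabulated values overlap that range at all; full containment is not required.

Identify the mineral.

White streak eliminates Galena, Rutile, Graphite, Diamond, Chalcopyrite.
Mohs hardness 5.5-8 is inconsistent with Aragonite, Anhydrite, Halite, Barite.
Orthorhombic crystal system: leaves Olivine.
Vitreous luster: all remaining candidates fit.
The only mineral consistent with every observation is Olivine.

Olivine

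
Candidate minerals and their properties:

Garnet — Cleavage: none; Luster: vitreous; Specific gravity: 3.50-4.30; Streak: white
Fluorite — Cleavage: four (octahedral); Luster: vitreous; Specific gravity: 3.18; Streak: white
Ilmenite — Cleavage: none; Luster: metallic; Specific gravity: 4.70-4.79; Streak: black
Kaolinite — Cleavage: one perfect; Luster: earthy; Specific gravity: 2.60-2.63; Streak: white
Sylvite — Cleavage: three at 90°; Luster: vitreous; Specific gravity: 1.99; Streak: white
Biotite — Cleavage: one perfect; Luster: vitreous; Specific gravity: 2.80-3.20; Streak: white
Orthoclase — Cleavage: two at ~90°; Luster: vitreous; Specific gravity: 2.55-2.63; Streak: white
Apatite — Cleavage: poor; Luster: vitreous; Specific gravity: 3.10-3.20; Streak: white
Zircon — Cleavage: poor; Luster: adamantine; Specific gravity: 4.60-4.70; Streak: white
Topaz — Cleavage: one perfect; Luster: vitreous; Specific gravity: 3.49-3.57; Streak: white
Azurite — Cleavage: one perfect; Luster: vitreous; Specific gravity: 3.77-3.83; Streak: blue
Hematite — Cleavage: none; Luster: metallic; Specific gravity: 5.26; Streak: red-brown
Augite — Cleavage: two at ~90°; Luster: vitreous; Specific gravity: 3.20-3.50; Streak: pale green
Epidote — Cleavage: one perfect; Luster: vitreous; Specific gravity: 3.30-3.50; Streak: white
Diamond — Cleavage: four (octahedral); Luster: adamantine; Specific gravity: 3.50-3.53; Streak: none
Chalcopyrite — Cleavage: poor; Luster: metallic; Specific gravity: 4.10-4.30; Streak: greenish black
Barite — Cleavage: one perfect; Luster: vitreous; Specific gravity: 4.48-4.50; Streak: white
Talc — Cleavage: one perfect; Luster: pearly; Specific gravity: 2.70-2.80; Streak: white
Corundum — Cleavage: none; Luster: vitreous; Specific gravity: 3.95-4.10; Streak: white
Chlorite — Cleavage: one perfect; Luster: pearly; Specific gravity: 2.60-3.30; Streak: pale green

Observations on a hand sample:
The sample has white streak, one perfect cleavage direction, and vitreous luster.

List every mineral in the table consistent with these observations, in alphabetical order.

White streak — only Garnet, Fluorite, Kaolinite, Sylvite, Biotite, Orthoclase, Apatite, Zircon, Topaz, Epidote, Barite, Talc, Corundum remain.
One perfect cleavage direction — narrows the field to Kaolinite, Biotite, Topaz, Epidote, Barite, Talc.
Vitreous luster rules out Kaolinite, Talc.
The minerals that satisfy all observations are Barite, Biotite, Epidote, Topaz.

Barite, Biotite, Epidote, Topaz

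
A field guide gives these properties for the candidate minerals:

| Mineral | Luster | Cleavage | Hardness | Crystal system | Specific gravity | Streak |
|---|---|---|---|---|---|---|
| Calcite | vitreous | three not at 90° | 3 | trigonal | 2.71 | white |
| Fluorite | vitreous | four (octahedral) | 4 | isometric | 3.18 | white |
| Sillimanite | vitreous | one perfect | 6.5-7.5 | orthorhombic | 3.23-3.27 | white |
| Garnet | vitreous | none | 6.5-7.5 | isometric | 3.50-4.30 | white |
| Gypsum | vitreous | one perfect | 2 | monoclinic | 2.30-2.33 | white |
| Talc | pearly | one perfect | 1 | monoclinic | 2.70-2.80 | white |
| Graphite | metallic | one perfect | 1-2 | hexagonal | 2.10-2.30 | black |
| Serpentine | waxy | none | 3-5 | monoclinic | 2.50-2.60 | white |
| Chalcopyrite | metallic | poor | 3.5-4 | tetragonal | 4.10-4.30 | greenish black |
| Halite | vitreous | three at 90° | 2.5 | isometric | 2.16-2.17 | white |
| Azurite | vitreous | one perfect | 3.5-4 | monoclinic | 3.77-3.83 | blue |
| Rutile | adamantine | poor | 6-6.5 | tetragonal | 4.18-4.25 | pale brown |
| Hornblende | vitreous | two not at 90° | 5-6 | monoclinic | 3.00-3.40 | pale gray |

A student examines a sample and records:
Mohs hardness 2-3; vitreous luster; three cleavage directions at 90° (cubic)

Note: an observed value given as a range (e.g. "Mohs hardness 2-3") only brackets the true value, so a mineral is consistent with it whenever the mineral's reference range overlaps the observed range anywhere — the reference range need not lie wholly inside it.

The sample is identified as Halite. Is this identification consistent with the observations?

Mohs hardness 2-3 — agrees with Halite (hardness 2.5).
Vitreous luster — agrees with Halite (vitreous luster).
Three cleavage directions at 90° (cubic) — agrees with Halite (cleavage three at 90°).
Every observed property is compatible with the reference values for Halite.

Consistent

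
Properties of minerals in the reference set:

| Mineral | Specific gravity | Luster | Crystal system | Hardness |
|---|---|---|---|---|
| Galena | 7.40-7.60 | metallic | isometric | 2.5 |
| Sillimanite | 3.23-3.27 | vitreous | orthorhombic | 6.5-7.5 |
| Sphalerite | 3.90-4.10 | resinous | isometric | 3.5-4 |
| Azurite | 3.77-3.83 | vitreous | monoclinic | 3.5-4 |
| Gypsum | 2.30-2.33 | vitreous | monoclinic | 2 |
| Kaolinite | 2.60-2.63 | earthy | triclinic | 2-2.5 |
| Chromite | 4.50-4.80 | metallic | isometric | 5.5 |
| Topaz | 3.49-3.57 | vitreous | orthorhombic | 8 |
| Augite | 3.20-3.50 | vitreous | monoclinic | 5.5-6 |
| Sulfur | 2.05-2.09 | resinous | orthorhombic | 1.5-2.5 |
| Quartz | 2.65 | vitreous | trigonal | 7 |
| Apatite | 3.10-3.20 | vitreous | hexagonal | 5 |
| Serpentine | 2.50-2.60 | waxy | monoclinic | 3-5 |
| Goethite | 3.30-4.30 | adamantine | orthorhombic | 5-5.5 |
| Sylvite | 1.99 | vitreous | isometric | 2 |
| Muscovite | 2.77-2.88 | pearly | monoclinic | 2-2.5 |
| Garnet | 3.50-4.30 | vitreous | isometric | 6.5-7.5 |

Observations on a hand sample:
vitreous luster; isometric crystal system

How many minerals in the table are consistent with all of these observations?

Vitreous luster — Sillimanite, Azurite, Gypsum, Topaz, Augite, Quartz, Apatite, Sylvite, Garnet remain.
Isometric crystal system — leaves Sylvite, Garnet.
Remaining candidates: Garnet, Sylvite.
That is 2 minerals.

2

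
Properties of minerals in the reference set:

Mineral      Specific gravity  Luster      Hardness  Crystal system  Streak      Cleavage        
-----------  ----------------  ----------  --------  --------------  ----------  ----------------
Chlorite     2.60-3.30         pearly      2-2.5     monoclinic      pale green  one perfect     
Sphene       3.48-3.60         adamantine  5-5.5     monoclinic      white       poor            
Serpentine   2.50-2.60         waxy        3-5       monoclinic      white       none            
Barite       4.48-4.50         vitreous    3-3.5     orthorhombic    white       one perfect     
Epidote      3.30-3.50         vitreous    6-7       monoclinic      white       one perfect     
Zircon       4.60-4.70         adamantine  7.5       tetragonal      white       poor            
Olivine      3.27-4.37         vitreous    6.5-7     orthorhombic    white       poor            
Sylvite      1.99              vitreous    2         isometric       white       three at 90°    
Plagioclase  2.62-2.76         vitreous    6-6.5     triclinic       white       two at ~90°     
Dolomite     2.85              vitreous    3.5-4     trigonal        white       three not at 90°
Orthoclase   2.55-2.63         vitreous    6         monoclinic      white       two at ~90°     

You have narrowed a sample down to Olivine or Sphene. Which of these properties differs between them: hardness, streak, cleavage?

hardness

Hardness: Olivine 6.5-7, Sphene 5-5.5 — different.
Streak: both white — same for both.
Cleavage: both poor — same for both.
Hardness is the diagnostic property here.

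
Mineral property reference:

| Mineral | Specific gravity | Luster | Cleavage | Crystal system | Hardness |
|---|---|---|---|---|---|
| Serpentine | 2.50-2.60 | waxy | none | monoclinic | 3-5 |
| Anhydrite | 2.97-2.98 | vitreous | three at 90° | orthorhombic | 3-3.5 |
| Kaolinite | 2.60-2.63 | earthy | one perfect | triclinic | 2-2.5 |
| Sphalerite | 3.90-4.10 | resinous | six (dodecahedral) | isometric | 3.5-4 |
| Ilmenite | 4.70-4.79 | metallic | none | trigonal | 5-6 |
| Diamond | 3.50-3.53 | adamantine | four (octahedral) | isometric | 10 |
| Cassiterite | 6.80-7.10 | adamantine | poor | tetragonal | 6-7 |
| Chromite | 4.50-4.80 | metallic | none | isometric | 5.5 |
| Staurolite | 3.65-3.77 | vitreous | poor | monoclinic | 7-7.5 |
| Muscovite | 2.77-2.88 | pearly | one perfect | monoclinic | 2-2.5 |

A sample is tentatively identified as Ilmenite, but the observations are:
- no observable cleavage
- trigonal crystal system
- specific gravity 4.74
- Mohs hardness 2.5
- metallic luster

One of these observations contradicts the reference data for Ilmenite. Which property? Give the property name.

hardness

No observable cleavage: Ilmenite has cleavage none — within range.
Trigonal crystal system: Ilmenite has trigonal system — within range.
Specific gravity 4.74: Ilmenite has SG 4.70-4.79 — within range.
Mohs hardness 2.5: Ilmenite has hardness 5-6 — outside the reference range.
Metallic luster: Ilmenite has metallic luster — within range.
Everything matches except the hardness.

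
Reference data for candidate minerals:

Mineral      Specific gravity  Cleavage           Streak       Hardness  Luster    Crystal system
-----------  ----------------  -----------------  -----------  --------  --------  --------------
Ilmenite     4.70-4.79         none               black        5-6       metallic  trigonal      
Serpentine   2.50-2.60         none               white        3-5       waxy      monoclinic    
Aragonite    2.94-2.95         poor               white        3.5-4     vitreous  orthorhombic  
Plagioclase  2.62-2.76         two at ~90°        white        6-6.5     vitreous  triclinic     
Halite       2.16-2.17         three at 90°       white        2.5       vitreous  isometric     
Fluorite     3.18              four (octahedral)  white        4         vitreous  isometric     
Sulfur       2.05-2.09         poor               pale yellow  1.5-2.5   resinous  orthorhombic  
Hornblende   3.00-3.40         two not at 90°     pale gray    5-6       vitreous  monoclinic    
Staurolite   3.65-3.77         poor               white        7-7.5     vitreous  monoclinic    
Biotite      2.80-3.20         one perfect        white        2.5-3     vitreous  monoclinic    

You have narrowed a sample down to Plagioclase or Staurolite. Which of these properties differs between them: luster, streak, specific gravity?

specific gravity

Luster: both vitreous — same for both.
Streak: both white — same for both.
Specific gravity: Plagioclase 2.62-2.76, Staurolite 3.65-3.77 — distinct.
Of the listed properties, specific gravity is the one that separates them.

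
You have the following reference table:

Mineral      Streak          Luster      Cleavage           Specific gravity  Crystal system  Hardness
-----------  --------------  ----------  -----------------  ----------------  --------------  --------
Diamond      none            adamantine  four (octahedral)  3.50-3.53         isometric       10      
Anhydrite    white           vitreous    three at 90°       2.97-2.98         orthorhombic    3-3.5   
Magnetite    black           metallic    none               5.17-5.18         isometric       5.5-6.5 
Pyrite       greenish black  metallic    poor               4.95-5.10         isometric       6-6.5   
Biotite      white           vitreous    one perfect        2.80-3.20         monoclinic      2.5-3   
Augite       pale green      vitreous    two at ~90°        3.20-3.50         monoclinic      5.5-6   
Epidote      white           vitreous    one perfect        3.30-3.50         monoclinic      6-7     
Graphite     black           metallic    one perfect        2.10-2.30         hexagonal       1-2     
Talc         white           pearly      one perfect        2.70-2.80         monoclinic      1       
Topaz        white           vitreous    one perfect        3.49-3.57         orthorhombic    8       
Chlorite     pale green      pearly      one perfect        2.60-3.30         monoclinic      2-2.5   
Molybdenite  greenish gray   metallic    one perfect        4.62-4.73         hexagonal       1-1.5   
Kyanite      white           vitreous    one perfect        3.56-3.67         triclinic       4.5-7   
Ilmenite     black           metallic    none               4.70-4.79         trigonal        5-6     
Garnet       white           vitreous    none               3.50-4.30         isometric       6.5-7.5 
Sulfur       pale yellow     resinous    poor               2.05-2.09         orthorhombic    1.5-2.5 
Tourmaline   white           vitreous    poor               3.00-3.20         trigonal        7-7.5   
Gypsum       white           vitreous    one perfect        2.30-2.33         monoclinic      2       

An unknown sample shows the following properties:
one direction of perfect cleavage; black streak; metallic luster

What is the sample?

One direction of perfect cleavage — leaves Biotite, Epidote, Graphite, Talc, Topaz, Chlorite, Molybdenite, Kyanite, Gypsum.
Black streak — only Graphite remains.
Metallic luster — consistent with all remaining minerals.
The only mineral consistent with every observation is Graphite.

Graphite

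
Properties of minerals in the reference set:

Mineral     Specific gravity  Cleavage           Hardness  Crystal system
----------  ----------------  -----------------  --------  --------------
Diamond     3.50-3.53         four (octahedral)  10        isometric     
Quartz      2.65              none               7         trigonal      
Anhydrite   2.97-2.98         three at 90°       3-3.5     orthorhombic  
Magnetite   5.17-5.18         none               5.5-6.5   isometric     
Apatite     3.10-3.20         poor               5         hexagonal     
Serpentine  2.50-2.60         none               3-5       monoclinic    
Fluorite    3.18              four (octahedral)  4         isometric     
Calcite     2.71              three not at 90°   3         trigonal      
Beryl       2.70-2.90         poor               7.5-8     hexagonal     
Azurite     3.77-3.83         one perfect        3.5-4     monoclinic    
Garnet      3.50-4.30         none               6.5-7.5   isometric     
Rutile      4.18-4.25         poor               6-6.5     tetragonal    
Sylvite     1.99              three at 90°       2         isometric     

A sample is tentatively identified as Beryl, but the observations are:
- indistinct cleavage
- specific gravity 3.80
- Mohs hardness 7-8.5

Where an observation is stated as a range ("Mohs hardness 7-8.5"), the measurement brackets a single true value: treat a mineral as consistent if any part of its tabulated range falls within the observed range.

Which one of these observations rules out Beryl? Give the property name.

Indistinct cleavage: Beryl has cleavage poor — consistent.
Specific gravity 3.80: Beryl has SG 2.70-2.90 — outside the reference range.
Mohs hardness 7-8.5: Beryl has hardness 7.5-8 — consistent.
Everything matches except the specific gravity.

specific gravity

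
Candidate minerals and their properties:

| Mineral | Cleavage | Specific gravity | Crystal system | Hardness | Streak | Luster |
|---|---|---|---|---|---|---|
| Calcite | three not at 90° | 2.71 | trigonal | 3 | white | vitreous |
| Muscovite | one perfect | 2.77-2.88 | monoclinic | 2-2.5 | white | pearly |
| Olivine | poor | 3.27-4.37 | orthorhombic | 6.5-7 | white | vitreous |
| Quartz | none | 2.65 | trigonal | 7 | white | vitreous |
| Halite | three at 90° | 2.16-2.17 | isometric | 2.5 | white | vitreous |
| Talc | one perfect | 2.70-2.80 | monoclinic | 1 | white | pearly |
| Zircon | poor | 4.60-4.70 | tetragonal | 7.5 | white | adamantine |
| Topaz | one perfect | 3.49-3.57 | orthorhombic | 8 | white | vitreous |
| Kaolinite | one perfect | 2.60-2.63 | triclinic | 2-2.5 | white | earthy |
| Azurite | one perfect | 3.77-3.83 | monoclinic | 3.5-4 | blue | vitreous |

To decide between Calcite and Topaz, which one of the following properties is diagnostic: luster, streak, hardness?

Luster: both vitreous — shared.
Streak: both white — shared.
Hardness: Calcite 3, Topaz 8 — these differ.
Hardness is the diagnostic property here.

hardness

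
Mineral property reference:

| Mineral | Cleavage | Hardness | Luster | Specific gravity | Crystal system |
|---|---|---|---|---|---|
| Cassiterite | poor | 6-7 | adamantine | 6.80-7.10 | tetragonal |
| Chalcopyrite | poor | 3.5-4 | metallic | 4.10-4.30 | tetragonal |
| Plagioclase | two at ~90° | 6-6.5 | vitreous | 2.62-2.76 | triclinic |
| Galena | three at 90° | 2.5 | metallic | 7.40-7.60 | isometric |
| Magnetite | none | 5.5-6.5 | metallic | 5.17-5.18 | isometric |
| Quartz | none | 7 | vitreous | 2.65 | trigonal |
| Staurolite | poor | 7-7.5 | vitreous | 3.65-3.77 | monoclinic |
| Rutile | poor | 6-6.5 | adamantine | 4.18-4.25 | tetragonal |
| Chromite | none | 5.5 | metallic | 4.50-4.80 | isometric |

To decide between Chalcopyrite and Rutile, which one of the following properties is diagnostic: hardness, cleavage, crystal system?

hardness

Hardness: Chalcopyrite 3.5-4, Rutile 6-6.5 — these differ.
Cleavage: both poor — shared.
Crystal system: both tetragonal — shared.
Hardness is the diagnostic property here.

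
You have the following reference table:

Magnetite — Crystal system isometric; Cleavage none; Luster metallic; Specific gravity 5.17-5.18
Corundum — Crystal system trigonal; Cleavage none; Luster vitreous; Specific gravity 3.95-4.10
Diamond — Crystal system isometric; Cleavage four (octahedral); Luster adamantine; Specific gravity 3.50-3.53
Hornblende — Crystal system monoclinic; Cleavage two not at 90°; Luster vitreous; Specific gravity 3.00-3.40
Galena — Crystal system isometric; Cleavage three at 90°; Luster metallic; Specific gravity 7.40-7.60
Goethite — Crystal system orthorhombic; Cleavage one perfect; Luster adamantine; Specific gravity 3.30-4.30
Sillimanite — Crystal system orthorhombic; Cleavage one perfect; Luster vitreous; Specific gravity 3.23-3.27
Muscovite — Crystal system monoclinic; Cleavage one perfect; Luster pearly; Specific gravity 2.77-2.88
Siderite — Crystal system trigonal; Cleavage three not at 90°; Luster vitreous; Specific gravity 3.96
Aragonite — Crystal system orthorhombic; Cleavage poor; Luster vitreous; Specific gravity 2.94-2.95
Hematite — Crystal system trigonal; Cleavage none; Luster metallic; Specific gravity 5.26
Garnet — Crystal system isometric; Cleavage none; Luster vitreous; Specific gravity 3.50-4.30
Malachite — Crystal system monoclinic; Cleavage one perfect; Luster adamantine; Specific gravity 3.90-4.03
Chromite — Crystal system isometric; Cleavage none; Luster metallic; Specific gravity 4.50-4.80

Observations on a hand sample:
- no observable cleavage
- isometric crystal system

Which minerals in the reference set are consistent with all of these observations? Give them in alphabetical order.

Chromite, Garnet, Magnetite

No observable cleavage: leaves Magnetite, Corundum, Hematite, Garnet, Chromite.
Isometric crystal system is inconsistent with Corundum, Hematite.
Consistent with every observation: Chromite, Garnet, Magnetite.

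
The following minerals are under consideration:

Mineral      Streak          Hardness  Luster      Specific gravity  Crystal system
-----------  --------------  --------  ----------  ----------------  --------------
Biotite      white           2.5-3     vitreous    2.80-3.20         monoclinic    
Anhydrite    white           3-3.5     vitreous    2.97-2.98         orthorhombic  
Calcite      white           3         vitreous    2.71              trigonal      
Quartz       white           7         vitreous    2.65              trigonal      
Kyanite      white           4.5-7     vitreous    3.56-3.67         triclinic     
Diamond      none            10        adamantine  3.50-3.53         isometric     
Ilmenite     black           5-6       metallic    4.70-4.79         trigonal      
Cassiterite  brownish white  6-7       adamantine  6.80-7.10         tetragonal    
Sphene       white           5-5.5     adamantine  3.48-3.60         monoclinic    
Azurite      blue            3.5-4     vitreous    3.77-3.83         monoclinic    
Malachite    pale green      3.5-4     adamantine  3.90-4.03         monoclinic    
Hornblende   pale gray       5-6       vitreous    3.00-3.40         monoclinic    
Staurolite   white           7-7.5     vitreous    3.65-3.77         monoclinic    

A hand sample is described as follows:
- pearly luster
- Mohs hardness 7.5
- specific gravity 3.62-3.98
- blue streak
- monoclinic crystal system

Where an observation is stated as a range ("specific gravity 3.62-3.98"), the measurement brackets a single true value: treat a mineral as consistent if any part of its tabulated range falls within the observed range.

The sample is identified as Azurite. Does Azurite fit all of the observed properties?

No

Pearly luster — Azurite has vitreous luster; which does not match.
Mohs hardness 7.5 — Azurite has hardness 3.5-4; which does not match.
Specific gravity 3.62-3.98 — matches Azurite (SG 3.77-3.83).
Blue streak — matches Azurite (blue streak).
Monoclinic crystal system — matches Azurite (monoclinic system).
2 of the observed properties are inconsistent with Azurite.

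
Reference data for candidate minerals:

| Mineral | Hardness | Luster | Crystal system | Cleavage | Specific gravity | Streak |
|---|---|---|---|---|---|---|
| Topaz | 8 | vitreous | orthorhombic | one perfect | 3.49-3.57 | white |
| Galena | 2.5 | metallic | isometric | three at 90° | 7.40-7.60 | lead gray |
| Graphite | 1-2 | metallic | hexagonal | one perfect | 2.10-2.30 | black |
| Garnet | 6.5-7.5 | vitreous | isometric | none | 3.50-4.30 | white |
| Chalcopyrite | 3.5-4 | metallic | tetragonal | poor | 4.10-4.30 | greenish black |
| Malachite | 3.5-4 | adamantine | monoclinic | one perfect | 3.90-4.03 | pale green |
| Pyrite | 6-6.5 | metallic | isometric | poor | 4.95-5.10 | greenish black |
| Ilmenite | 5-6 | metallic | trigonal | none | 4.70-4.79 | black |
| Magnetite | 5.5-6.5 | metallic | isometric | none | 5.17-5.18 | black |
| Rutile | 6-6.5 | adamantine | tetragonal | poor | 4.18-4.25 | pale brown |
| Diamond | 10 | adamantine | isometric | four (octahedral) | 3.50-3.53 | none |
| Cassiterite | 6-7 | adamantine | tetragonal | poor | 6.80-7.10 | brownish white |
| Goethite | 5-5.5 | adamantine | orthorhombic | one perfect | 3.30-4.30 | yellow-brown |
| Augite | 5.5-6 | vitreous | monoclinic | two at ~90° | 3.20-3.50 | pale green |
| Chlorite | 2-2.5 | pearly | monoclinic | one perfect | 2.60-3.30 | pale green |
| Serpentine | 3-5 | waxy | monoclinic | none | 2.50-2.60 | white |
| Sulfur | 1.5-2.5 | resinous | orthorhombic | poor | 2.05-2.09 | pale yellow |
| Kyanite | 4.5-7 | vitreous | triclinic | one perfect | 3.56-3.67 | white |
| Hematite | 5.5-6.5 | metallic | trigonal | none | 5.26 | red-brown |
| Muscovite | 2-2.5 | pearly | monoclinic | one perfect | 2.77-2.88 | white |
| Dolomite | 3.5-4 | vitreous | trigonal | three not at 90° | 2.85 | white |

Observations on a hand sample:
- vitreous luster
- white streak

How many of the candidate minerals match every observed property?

Vitreous luster: Topaz, Garnet, Augite, Kyanite, Dolomite remain.
White streak rules out Augite.
Remaining candidates: Dolomite, Garnet, Kyanite, Topaz.
That is 4 minerals.

4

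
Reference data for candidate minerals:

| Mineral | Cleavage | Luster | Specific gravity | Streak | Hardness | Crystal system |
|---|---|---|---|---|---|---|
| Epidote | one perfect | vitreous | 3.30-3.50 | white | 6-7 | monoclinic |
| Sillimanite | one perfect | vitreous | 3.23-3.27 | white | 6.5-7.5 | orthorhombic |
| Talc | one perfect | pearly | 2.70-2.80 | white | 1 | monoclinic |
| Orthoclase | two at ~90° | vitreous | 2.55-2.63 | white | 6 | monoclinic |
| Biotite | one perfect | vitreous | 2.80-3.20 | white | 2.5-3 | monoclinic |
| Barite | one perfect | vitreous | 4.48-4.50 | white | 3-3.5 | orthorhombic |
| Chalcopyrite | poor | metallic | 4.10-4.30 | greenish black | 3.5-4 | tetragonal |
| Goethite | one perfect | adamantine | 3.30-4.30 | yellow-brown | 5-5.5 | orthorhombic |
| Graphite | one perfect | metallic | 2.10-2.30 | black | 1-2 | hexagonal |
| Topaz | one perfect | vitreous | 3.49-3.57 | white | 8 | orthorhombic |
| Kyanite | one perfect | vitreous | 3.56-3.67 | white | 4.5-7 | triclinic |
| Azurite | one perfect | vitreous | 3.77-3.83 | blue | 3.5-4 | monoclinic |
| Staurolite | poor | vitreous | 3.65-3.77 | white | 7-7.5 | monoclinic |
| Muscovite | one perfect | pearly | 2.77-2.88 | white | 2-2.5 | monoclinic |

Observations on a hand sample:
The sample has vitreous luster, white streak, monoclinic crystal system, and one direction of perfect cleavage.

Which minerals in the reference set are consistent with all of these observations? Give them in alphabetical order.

Biotite, Epidote

Vitreous luster eliminates Talc, Chalcopyrite, Goethite, Graphite, Muscovite.
White streak rules out Azurite.
Monoclinic crystal system is inconsistent with Sillimanite, Barite, Topaz, Kyanite.
One direction of perfect cleavage rules out Orthoclase, Staurolite.
The minerals that satisfy all observations are Biotite, Epidote.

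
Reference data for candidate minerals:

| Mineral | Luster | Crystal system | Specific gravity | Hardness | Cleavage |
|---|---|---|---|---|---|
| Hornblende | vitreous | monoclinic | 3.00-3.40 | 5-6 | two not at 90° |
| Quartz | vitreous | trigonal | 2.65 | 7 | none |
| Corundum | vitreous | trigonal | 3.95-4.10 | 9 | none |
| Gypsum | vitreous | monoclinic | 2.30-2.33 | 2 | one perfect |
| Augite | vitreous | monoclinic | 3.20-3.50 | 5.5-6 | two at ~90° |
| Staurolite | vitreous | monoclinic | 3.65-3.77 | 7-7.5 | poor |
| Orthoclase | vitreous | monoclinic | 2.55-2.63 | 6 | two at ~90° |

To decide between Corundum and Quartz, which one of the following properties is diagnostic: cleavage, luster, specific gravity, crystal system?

Cleavage: both none — identical.
Luster: both vitreous — identical.
Specific gravity: Corundum 3.95-4.10, Quartz 2.65 — distinct.
Crystal system: both trigonal — identical.
Only specific gravity differs between Corundum and Quartz among the listed tests.

specific gravity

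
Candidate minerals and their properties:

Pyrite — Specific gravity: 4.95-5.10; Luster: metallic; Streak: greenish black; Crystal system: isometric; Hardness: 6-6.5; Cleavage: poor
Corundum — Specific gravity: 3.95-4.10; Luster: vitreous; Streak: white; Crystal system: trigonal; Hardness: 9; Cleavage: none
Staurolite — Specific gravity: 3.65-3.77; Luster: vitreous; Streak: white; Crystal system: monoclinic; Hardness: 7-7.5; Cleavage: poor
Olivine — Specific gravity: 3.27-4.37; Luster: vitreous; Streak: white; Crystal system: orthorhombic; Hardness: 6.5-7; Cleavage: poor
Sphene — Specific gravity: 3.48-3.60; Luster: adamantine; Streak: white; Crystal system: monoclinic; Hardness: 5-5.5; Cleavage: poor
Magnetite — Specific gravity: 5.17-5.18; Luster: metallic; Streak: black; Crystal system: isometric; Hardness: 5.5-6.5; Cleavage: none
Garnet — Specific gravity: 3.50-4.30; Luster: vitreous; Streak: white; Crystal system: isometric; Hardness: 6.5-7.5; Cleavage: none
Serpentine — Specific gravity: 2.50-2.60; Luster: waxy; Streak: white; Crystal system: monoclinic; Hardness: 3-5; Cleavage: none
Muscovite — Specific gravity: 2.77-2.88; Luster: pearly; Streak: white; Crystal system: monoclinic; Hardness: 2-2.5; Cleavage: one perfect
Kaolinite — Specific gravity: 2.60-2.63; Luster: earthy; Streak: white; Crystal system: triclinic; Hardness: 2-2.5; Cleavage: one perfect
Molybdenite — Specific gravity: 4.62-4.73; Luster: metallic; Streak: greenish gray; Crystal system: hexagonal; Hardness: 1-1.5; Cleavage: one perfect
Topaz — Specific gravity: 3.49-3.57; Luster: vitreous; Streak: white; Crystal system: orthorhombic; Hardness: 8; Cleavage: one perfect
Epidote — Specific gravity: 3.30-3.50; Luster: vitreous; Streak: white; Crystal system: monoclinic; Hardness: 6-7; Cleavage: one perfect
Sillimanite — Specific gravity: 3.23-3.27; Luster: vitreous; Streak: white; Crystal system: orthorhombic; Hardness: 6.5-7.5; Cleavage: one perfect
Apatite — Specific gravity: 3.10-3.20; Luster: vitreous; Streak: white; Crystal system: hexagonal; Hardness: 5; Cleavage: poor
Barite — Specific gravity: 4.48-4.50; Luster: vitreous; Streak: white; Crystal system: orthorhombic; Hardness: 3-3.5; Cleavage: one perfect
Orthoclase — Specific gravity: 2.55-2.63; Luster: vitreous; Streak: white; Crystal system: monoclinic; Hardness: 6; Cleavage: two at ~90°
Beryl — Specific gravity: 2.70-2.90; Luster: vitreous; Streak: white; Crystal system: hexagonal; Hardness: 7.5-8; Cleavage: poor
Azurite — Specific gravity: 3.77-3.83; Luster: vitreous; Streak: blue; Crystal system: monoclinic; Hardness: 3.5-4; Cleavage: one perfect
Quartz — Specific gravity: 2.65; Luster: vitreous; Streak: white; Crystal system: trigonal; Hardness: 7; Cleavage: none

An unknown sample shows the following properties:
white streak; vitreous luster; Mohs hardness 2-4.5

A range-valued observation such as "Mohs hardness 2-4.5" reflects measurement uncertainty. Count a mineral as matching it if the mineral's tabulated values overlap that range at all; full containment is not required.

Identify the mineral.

White streak eliminates Pyrite, Magnetite, Molybdenite, Azurite.
Vitreous luster eliminates Sphene, Serpentine, Muscovite, Kaolinite.
Mohs hardness 2-4.5: Barite remains.
Only Barite satisfies all observations.

Barite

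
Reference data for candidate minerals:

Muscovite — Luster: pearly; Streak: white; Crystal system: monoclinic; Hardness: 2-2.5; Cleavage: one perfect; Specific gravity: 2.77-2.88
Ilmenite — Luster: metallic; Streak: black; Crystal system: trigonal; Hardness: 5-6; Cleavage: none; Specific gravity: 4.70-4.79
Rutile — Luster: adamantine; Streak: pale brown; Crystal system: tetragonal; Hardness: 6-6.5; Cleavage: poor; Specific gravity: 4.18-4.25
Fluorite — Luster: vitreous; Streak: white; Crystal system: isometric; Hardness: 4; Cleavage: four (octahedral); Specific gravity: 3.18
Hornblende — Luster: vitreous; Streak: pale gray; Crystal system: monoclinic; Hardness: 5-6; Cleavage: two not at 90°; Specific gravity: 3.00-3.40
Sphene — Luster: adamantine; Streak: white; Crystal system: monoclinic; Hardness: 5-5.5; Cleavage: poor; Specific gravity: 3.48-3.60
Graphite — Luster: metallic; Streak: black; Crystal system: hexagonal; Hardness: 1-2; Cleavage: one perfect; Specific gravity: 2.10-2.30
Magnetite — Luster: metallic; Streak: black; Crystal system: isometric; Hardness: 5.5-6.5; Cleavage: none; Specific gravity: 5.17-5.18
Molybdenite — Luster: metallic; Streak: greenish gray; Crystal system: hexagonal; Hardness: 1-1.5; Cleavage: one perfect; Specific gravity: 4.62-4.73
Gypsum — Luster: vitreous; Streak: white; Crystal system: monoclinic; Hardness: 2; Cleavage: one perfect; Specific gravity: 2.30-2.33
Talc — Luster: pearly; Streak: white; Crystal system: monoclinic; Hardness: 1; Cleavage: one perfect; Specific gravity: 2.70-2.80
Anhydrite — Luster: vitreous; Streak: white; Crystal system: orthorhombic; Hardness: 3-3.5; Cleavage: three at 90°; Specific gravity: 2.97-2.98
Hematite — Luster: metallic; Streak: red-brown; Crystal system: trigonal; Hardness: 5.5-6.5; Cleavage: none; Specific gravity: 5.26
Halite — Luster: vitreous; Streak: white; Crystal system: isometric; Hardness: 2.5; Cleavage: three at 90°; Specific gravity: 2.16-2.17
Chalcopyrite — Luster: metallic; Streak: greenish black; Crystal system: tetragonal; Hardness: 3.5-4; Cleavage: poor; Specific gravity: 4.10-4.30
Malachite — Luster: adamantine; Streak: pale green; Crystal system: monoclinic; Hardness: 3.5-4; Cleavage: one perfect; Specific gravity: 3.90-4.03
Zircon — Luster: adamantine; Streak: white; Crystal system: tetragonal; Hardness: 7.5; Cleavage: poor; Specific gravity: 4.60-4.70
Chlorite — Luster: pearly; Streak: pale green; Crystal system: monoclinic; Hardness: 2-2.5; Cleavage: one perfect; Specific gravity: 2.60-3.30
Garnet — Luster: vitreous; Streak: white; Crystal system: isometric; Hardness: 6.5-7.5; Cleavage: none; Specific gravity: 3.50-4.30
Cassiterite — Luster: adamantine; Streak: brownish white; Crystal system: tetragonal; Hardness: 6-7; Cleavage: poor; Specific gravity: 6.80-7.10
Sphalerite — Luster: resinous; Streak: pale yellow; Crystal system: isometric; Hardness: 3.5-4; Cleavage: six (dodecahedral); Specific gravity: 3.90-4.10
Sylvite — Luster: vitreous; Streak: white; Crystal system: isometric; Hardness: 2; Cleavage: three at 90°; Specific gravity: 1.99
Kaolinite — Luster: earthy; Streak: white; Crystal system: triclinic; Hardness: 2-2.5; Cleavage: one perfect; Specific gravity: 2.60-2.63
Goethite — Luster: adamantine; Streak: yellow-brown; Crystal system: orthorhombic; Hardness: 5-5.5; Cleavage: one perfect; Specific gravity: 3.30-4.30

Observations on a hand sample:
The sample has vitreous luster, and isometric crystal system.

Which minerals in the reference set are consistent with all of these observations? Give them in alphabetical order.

Fluorite, Garnet, Halite, Sylvite

Vitreous luster: only Fluorite, Hornblende, Gypsum, Anhydrite, Halite, Garnet, Sylvite remain.
Isometric crystal system rules out Hornblende, Gypsum, Anhydrite.
The minerals that satisfy all observations are Fluorite, Garnet, Halite, Sylvite.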